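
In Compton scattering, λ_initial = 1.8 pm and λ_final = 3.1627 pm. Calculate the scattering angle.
64.00°

First find the wavelength shift:
Δλ = λ' - λ = 3.1627 - 1.8 = 1.3627 pm

Using Δλ = λ_C(1 - cos θ), with λ_C = h/(m_e·c) ≈ 2.42631024 pm:
cos θ = 1 - Δλ/λ_C
cos θ = 1 - 1.3627/2.42631024
cos θ = 0.438365

θ = arccos(0.438365)
θ = 64.00°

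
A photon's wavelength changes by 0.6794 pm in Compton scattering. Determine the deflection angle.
43.95°

From the Compton formula Δλ = λ_C(1 - cos θ), we can solve for θ:

cos θ = 1 - Δλ/λ_C

Given:
- Δλ = 0.6794 pm
- λ_C = h/(m_e·c) ≈ 2.42631024 pm

cos θ = 1 - 0.6794/2.42631024
cos θ = 1 - 0.280014
cos θ = 0.719986

θ = arccos(0.719986)
θ = 43.95°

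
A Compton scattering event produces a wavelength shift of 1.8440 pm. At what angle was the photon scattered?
76.11°

From the Compton formula Δλ = λ_C(1 - cos θ), we can solve for θ:

cos θ = 1 - Δλ/λ_C

Given:
- Δλ = 1.8440 pm
- λ_C = h/(m_e·c) ≈ 2.42631024 pm

cos θ = 1 - 1.8440/2.42631024
cos θ = 1 - 0.760002
cos θ = 0.239998

θ = arccos(0.239998)
θ = 76.11°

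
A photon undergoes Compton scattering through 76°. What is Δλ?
1.8393 pm

Using the Compton scattering formula:
Δλ = λ_C(1 - cos θ)

where λ_C = h/(m_e·c) ≈ 2.4263 pm is the Compton wavelength of an electron.

For θ = 76°:
cos(76°) = 0.2419
1 - cos(76°) = 0.7581

Δλ = 2.4263 × 0.7581
Δλ = 1.8393 pm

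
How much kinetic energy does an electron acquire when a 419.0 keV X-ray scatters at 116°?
226.7462 keV

By energy conservation: K_e = E_initial - E_final

First find the scattered photon energy:
Initial wavelength: λ = hc/E = 2.9591 pm
Compton shift: Δλ = λ_C(1 - cos(116°)) = 3.4899 pm
Final wavelength: λ' = 2.9591 + 3.4899 = 6.4490 pm
Final photon energy: E' = hc/λ' = 192.2538 keV

Electron kinetic energy:
K_e = E - E' = 419.0000 - 192.2538 = 226.7462 keV

(Intermediate values are shown rounded; full precision is carried through to the final answer.)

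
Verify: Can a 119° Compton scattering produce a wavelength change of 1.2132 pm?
No, inconsistent

Calculate the expected shift for θ = 119°:

Δλ_expected = λ_C(1 - cos(119°))
Δλ_expected = 2.4263 × (1 - cos(119°))
Δλ_expected = 2.4263 × 1.4848
Δλ_expected = 3.6026 pm

Given shift: 1.2132 pm
Expected shift: 3.6026 pm
Difference: 2.3895 pm

The values do not match. The given shift corresponds to θ ≈ 60.0°, not 119°.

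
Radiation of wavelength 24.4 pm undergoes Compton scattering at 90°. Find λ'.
26.8263 pm

Using the Compton formula: λ' = λ + λ_C(1 − cos θ)

For θ = 90°, cos θ = 0 (exact) = 0.0000, so:
1 − cos 90° = 1 − (0) = 1.0000

Δλ = λ_C × 1.0000 = 2.4263 × 1.0000 = 2.4263 pm

λ' = 24.4 + 2.4263 = 26.8263 pm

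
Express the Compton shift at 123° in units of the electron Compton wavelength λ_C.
1.5446 λ_C

The Compton shift formula is:
Δλ = λ_C(1 - cos θ)

Dividing both sides by λ_C:
Δλ/λ_C = 1 - cos θ

For θ = 123°:
Δλ/λ_C = 1 - cos(123°)
Δλ/λ_C = 1 - -0.5446
Δλ/λ_C = 1.5446

This means the shift is 1.5446 × λ_C = 3.7478 pm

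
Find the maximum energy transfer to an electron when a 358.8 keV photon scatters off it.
209.5679 keV

Maximum energy transfer occurs at θ = 180° (backscattering).

Initial photon: E₀ = 358.8 keV → λ₀ = 3.4555 pm

Maximum Compton shift (at 180°):
Δλ_max = 2λ_C = 2 × 2.4263 = 4.8526 pm

Final wavelength:
λ' = 3.4555 + 4.8526 = 8.3081 pm

Minimum photon energy (maximum energy to electron):
E'_min = hc/λ' = 149.2321 keV

Maximum electron kinetic energy:
K_max = E₀ - E'_min = 358.8000 - 149.2321 = 209.5679 keV

(Intermediate values are shown rounded; full precision is carried through to the final answer.)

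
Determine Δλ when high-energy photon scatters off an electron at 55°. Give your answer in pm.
1.0346 pm

Using the Compton scattering formula:
Δλ = λ_C(1 - cos θ)

where λ_C = h/(m_e·c) ≈ 2.4263 pm is the Compton wavelength of an electron.

For θ = 55°:
cos(55°) = 0.5736
1 - cos(55°) = 0.4264

Δλ = 2.4263 × 0.4264
Δλ = 1.0346 pm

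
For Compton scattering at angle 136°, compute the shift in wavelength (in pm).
4.1717 pm

Using the Compton scattering formula:
Δλ = λ_C(1 - cos θ)

where λ_C = h/(m_e·c) ≈ 2.4263 pm is the Compton wavelength of an electron.

For θ = 136°:
cos(136°) = -0.7193
1 - cos(136°) = 1.7193

Δλ = 2.4263 × 1.7193
Δλ = 4.1717 pm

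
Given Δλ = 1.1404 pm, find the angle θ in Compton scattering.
58.00°

From the Compton formula Δλ = λ_C(1 - cos θ), we can solve for θ:

cos θ = 1 - Δλ/λ_C

Given:
- Δλ = 1.1404 pm
- λ_C = h/(m_e·c) ≈ 2.42631024 pm

cos θ = 1 - 1.1404/2.42631024
cos θ = 1 - 0.470014
cos θ = 0.529986

θ = arccos(0.529986)
θ = 58.00°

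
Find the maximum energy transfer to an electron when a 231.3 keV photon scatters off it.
109.9009 keV

Maximum energy transfer occurs at θ = 180° (backscattering).

Initial photon: E₀ = 231.3 keV → λ₀ = 5.3603 pm

Maximum Compton shift (at 180°):
Δλ_max = 2λ_C = 2 × 2.4263 = 4.8526 pm

Final wavelength:
λ' = 5.3603 + 4.8526 = 10.2129 pm

Minimum photon energy (maximum energy to electron):
E'_min = hc/λ' = 121.3991 keV

Maximum electron kinetic energy:
K_max = E₀ - E'_min = 231.3000 - 121.3991 = 109.9009 keV

(Intermediate values are shown rounded; full precision is carried through to the final answer.)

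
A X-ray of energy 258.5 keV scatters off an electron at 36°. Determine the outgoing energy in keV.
235.7258 keV

First convert energy to wavelength:
λ = hc/E, with hc ≈ 1239.842 keV·pm (i.e. 1239.842 eV·nm)

For E = 258.5 keV = 258500 eV:
λ = 1239.842 keV·pm / 258.5 keV
λ = 4.7963 pm

Calculate the Compton shift:
Δλ = λ_C(1 - cos(36°)) = 2.4263 × 0.1910
Δλ = 0.4634 pm

Final wavelength:
λ' = 4.7963 + 0.4634 = 5.2597 pm

Final energy:
E' = hc/λ' = 1239.842 / 5.2597 = 235.7258 keV

(Intermediate values are shown rounded; full precision is carried through to the final answer.)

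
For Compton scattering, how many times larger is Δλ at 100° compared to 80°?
100° produces the larger shift by a factor of 1.420

Calculate both shifts using Δλ = λ_C(1 - cos θ):

For θ₁ = 80°:
Δλ₁ = 2.4263 × (1 - cos(80°))
Δλ₁ = 2.4263 × 0.8264
Δλ₁ = 2.0050 pm

For θ₂ = 100°:
Δλ₂ = 2.4263 × (1 - cos(100°))
Δλ₂ = 2.4263 × 1.1736
Δλ₂ = 2.8476 pm

The 100° angle produces the larger shift.
Ratio: 2.8476/2.0050 = 1.420

(Intermediate values are shown rounded; full precision is carried through to the final answer.)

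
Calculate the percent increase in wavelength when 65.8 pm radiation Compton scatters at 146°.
6.7444%

Calculate the Compton shift:
Δλ = λ_C(1 - cos(146°))
Δλ = 2.4263 × (1 - cos(146°))
Δλ = 2.4263 × 1.8290
Δλ = 4.4378 pm

Percentage change:
(Δλ/λ₀) × 100 = (4.4378/65.8) × 100
= 6.7444%

(Intermediate values are shown rounded; full precision is carried through to the final answer.)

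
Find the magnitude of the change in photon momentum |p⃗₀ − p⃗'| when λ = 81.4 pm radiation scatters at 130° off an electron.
1.4411e-23 kg·m/s

Photon momentum magnitude is p = h/λ.

Initial momentum:
p₀ = h/λ = 6.6261e-34/8.1400e-11 = 8.1401e-24 kg·m/s

After scattering:
λ' = λ + Δλ = 81.4 + 3.9859 = 85.3859 pm
p' = h/λ' = 6.6261e-34/8.5386e-11 = 7.7601e-24 kg·m/s

Momentum is a vector; the scattered photon's direction makes angle θ = 130° with the incident direction. The magnitude of the vector change Δp⃗ = p⃗₀ − p⃗' is found from the law of cosines:
|Δp⃗|² = p₀² + p'² − 2p₀p'cos θ
|Δp⃗|² = (8.1401e-24)² + (7.7601e-24)² − 2·8.1401e-24·7.7601e-24·cos(130°)
|Δp⃗| = 1.4411e-23 kg·m/s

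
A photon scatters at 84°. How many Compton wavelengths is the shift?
0.8955 λ_C

The Compton shift formula is:
Δλ = λ_C(1 - cos θ)

Dividing both sides by λ_C:
Δλ/λ_C = 1 - cos θ

For θ = 84°:
Δλ/λ_C = 1 - cos(84°)
Δλ/λ_C = 1 - 0.1045
Δλ/λ_C = 0.8955

This means the shift is 0.8955 × λ_C = 2.1727 pm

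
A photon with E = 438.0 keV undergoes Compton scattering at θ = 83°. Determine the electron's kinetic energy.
188.0977 keV

By energy conservation: K_e = E_initial - E_final

First find the scattered photon energy:
Initial wavelength: λ = hc/E = 2.8307 pm
Compton shift: Δλ = λ_C(1 - cos(83°)) = 2.1306 pm
Final wavelength: λ' = 2.8307 + 2.1306 = 4.9613 pm
Final photon energy: E' = hc/λ' = 249.9023 keV

Electron kinetic energy:
K_e = E - E' = 438.0000 - 249.9023 = 188.0977 keV

(Intermediate values are shown rounded; full precision is carried through to the final answer.)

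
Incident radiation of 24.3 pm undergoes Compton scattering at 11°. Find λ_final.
24.3446 pm

Using the Compton scattering formula:
λ' = λ + Δλ = λ + λ_C(1 - cos θ)

Given:
- Initial wavelength λ = 24.3 pm
- Scattering angle θ = 11°
- Compton wavelength λ_C ≈ 2.4263 pm

Calculate the shift:
Δλ = 2.4263 × (1 - cos(11°))
Δλ = 2.4263 × 0.0184
Δλ = 0.0446 pm

Final wavelength:
λ' = 24.3 + 0.0446 = 24.3446 pm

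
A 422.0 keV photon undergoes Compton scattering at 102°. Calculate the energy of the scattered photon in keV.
211.2605 keV

First convert energy to wavelength:
λ = hc/E, with hc ≈ 1239.842 keV·pm (i.e. 1239.842 eV·nm)

For E = 422.0 keV = 422000 eV:
λ = 1239.842 keV·pm / 422.0 keV
λ = 2.9380 pm

Calculate the Compton shift:
Δλ = λ_C(1 - cos(102°)) = 2.4263 × 1.2079
Δλ = 2.9308 pm

Final wavelength:
λ' = 2.9380 + 2.9308 = 5.8688 pm

Final energy:
E' = hc/λ' = 1239.842 / 5.8688 = 211.2605 keV

(Intermediate values are shown rounded; full precision is carried through to the final answer.)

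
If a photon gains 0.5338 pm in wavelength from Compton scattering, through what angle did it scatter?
38.74°

From the Compton formula Δλ = λ_C(1 - cos θ), we can solve for θ:

cos θ = 1 - Δλ/λ_C

Given:
- Δλ = 0.5338 pm
- λ_C = h/(m_e·c) ≈ 2.42631024 pm

cos θ = 1 - 0.5338/2.42631024
cos θ = 1 - 0.220005
cos θ = 0.779995

θ = arccos(0.779995)
θ = 38.74°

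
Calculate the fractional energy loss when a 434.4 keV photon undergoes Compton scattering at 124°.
0.5700 (or 57.00%)

Calculate initial and final photon energies:

Initial: E₀ = 434.4 keV → λ₀ = 2.8541 pm
Compton shift: Δλ = 3.7831 pm
Final wavelength: λ' = 6.6372 pm
Final energy: E' = 186.8010 keV

Fractional energy loss:
(E₀ - E')/E₀ = (434.4000 - 186.8010)/434.4000
= 247.5990/434.4000
= 0.5700
= 57.00%

(Intermediate values are shown rounded; full precision is carried through to the final answer.)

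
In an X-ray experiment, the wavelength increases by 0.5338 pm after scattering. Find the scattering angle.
38.74°

From the Compton formula Δλ = λ_C(1 - cos θ), we can solve for θ:

cos θ = 1 - Δλ/λ_C

Given:
- Δλ = 0.5338 pm
- λ_C = h/(m_e·c) ≈ 2.42631024 pm

cos θ = 1 - 0.5338/2.42631024
cos θ = 1 - 0.220005
cos θ = 0.779995

θ = arccos(0.779995)
θ = 38.74°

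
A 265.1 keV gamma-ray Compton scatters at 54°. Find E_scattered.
218.3957 keV

First convert energy to wavelength:
λ = hc/E, with hc ≈ 1239.842 keV·pm (i.e. 1239.842 eV·nm)

For E = 265.1 keV = 265100 eV:
λ = 1239.842 keV·pm / 265.1 keV
λ = 4.6769 pm

Calculate the Compton shift:
Δλ = λ_C(1 - cos(54°)) = 2.4263 × 0.4122
Δλ = 1.0002 pm

Final wavelength:
λ' = 4.6769 + 1.0002 = 5.6770 pm

Final energy:
E' = hc/λ' = 1239.842 / 5.6770 = 218.3957 keV

(Intermediate values are shown rounded; full precision is carried through to the final answer.)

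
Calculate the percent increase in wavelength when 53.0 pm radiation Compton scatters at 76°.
3.4704%

Calculate the Compton shift:
Δλ = λ_C(1 - cos(76°))
Δλ = 2.4263 × (1 - cos(76°))
Δλ = 2.4263 × 0.7581
Δλ = 1.8393 pm

Percentage change:
(Δλ/λ₀) × 100 = (1.8393/53.0) × 100
= 3.4704%

(Intermediate values are shown rounded; full precision is carried through to the final answer.)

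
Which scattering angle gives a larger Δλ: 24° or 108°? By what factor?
108° produces the larger shift by a factor of 15.141

Calculate both shifts using Δλ = λ_C(1 - cos θ):

For θ₁ = 24°:
Δλ₁ = 2.4263 × (1 - cos(24°))
Δλ₁ = 2.4263 × 0.0865
Δλ₁ = 0.2098 pm

For θ₂ = 108°:
Δλ₂ = 2.4263 × (1 - cos(108°))
Δλ₂ = 2.4263 × 1.3090
Δλ₂ = 3.1761 pm

The 108° angle produces the larger shift.
Ratio: 3.1761/0.2098 = 15.141

(Intermediate values are shown rounded; full precision is carried through to the final answer.)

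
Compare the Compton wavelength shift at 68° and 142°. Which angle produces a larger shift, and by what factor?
142° produces the larger shift by a factor of 2.859

Calculate both shifts using Δλ = λ_C(1 - cos θ):

For θ₁ = 68°:
Δλ₁ = 2.4263 × (1 - cos(68°))
Δλ₁ = 2.4263 × 0.6254
Δλ₁ = 1.5174 pm

For θ₂ = 142°:
Δλ₂ = 2.4263 × (1 - cos(142°))
Δλ₂ = 2.4263 × 1.7880
Δλ₂ = 4.3383 pm

The 142° angle produces the larger shift.
Ratio: 4.3383/1.5174 = 2.859

(Intermediate values are shown rounded; full precision is carried through to the final answer.)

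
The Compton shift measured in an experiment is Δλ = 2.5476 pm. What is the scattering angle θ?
92.87°

From the Compton formula Δλ = λ_C(1 - cos θ), we can solve for θ:

cos θ = 1 - Δλ/λ_C

Given:
- Δλ = 2.5476 pm
- λ_C = h/(m_e·c) ≈ 2.42631024 pm

cos θ = 1 - 2.5476/2.42631024
cos θ = 1 - 1.049989
cos θ = -0.049989

θ = arccos(-0.049989)
θ = 92.87°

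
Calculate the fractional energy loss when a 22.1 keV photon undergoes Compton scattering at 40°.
0.0100 (or 1.00%)

Calculate initial and final photon energies:

Initial: E₀ = 22.1 keV → λ₀ = 56.1014 pm
Compton shift: Δλ = 0.5676 pm
Final wavelength: λ' = 56.6691 pm
Final energy: E' = 21.8786 keV

Fractional energy loss:
(E₀ - E')/E₀ = (22.1000 - 21.8786)/22.1000
= 0.2214/22.1000
= 0.0100
= 1.00%

(Intermediate values are shown rounded; full precision is carried through to the final answer.)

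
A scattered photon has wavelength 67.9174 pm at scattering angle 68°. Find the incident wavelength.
66.4000 pm

From λ' = λ + Δλ, we have λ = λ' - Δλ

First calculate the Compton shift:
Δλ = λ_C(1 - cos θ)
Δλ = 2.4263 × (1 - cos(68°))
Δλ = 2.4263 × 0.6254
Δλ = 1.5174 pm

Initial wavelength:
λ = λ' - Δλ
λ = 67.9174 - 1.5174
λ = 66.4000 pm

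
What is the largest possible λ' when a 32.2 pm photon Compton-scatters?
37.0526 pm (at θ = 180°)

The Compton shift is Δλ = λ_C(1 − cos θ).

Since cos θ ranges from −1 to 1, the factor (1 − cos θ) ranges from 0 to 2; the maximum shift occurs at θ = 180° (backscattering):
Δλ_max = 2λ_C = 2 × 2.4263 pm = 4.8526 pm

Maximum scattered wavelength:
λ'_max = λ₀ + Δλ_max = 32.2 + 4.8526 = 37.0526 pm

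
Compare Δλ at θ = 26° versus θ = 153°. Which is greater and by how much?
153° produces the larger shift by a factor of 18.685

Calculate both shifts using Δλ = λ_C(1 - cos θ):

For θ₁ = 26°:
Δλ₁ = 2.4263 × (1 - cos(26°))
Δλ₁ = 2.4263 × 0.1012
Δλ₁ = 0.2456 pm

For θ₂ = 153°:
Δλ₂ = 2.4263 × (1 - cos(153°))
Δλ₂ = 2.4263 × 1.8910
Δλ₂ = 4.5882 pm

The 153° angle produces the larger shift.
Ratio: 4.5882/0.2456 = 18.685

(Intermediate values are shown rounded; full precision is carried through to the final answer.)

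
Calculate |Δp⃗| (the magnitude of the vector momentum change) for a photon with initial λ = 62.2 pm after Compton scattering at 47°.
8.4444e-24 kg·m/s

Photon momentum magnitude is p = h/λ.

Initial momentum:
p₀ = h/λ = 6.6261e-34/6.2200e-11 = 1.0653e-23 kg·m/s

After scattering:
λ' = λ + Δλ = 62.2 + 0.7716 = 62.9716 pm
p' = h/λ' = 6.6261e-34/6.2972e-11 = 1.0522e-23 kg·m/s

Momentum is a vector; the scattered photon's direction makes angle θ = 47° with the incident direction. The magnitude of the vector change Δp⃗ = p⃗₀ − p⃗' is found from the law of cosines:
|Δp⃗|² = p₀² + p'² − 2p₀p'cos θ
|Δp⃗|² = (1.0653e-23)² + (1.0522e-23)² − 2·1.0653e-23·1.0522e-23·cos(47°)
|Δp⃗| = 8.4444e-24 kg·m/s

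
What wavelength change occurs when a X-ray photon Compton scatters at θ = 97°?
2.7220 pm

Using the Compton scattering formula:
Δλ = λ_C(1 - cos θ)

where λ_C = h/(m_e·c) ≈ 2.4263 pm is the Compton wavelength of an electron.

For θ = 97°:
cos(97°) = -0.1219
1 - cos(97°) = 1.1219

Δλ = 2.4263 × 1.1219
Δλ = 2.7220 pm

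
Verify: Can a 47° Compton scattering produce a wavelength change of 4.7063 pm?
No, inconsistent

Calculate the expected shift for θ = 47°:

Δλ_expected = λ_C(1 - cos(47°))
Δλ_expected = 2.4263 × (1 - cos(47°))
Δλ_expected = 2.4263 × 0.3180
Δλ_expected = 0.7716 pm

Given shift: 4.7063 pm
Expected shift: 0.7716 pm
Difference: 3.9347 pm

The values do not match. The given shift corresponds to θ ≈ 160.0°, not 47°.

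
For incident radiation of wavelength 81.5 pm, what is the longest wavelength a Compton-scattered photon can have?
86.3526 pm (at θ = 180°)

The Compton shift is Δλ = λ_C(1 − cos θ).

Since cos θ ranges from −1 to 1, the factor (1 − cos θ) ranges from 0 to 2; the maximum shift occurs at θ = 180° (backscattering):
Δλ_max = 2λ_C = 2 × 2.4263 pm = 4.8526 pm

Maximum scattered wavelength:
λ'_max = λ₀ + Δλ_max = 81.5 + 4.8526 = 86.3526 pm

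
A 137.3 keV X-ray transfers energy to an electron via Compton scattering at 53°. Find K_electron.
13.2698 keV

By energy conservation: K_e = E_initial - E_final

First find the scattered photon energy:
Initial wavelength: λ = hc/E = 9.0302 pm
Compton shift: Δλ = λ_C(1 - cos(53°)) = 0.9661 pm
Final wavelength: λ' = 9.0302 + 0.9661 = 9.9963 pm
Final photon energy: E' = hc/λ' = 124.0302 keV

Electron kinetic energy:
K_e = E - E' = 137.3000 - 124.0302 = 13.2698 keV

(Intermediate values are shown rounded; full precision is carried through to the final answer.)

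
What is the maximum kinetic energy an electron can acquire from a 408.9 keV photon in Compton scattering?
251.6546 keV

Maximum energy transfer occurs at θ = 180° (backscattering).

Initial photon: E₀ = 408.9 keV → λ₀ = 3.0321 pm

Maximum Compton shift (at 180°):
Δλ_max = 2λ_C = 2 × 2.4263 = 4.8526 pm

Final wavelength:
λ' = 3.0321 + 4.8526 = 7.8848 pm

Minimum photon energy (maximum energy to electron):
E'_min = hc/λ' = 157.2454 keV

Maximum electron kinetic energy:
K_max = E₀ - E'_min = 408.9000 - 157.2454 = 251.6546 keV

(Intermediate values are shown rounded; full precision is carried through to the final answer.)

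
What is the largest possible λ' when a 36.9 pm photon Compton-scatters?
41.7526 pm (at θ = 180°)

The Compton shift is Δλ = λ_C(1 − cos θ).

Since cos θ ranges from −1 to 1, the factor (1 − cos θ) ranges from 0 to 2; the maximum shift occurs at θ = 180° (backscattering):
Δλ_max = 2λ_C = 2 × 2.4263 pm = 4.8526 pm

Maximum scattered wavelength:
λ'_max = λ₀ + Δλ_max = 36.9 + 4.8526 = 41.7526 pm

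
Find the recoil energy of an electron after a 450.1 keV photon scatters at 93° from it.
216.5151 keV

By energy conservation: K_e = E_initial - E_final

First find the scattered photon energy:
Initial wavelength: λ = hc/E = 2.7546 pm
Compton shift: Δλ = λ_C(1 - cos(93°)) = 2.5533 pm
Final wavelength: λ' = 2.7546 + 2.5533 = 5.3079 pm
Final photon energy: E' = hc/λ' = 233.5849 keV

Electron kinetic energy:
K_e = E - E' = 450.1000 - 233.5849 = 216.5151 keV

(Intermediate values are shown rounded; full precision is carried through to the final answer.)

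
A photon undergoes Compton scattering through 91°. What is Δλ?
2.4687 pm

Using the Compton scattering formula:
Δλ = λ_C(1 - cos θ)

where λ_C = h/(m_e·c) ≈ 2.4263 pm is the Compton wavelength of an electron.

For θ = 91°:
cos(91°) = -0.0175
1 - cos(91°) = 1.0175

Δλ = 2.4263 × 1.0175
Δλ = 2.4687 pm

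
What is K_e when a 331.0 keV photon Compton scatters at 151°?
181.5162 keV

By energy conservation: K_e = E_initial - E_final

First find the scattered photon energy:
Initial wavelength: λ = hc/E = 3.7457 pm
Compton shift: Δλ = λ_C(1 - cos(151°)) = 4.5484 pm
Final wavelength: λ' = 3.7457 + 4.5484 = 8.2942 pm
Final photon energy: E' = hc/λ' = 149.4838 keV

Electron kinetic energy:
K_e = E - E' = 331.0000 - 149.4838 = 181.5162 keV

(Intermediate values are shown rounded; full precision is carried through to the final answer.)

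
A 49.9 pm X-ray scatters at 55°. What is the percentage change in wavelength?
2.0734%

Calculate the Compton shift:
Δλ = λ_C(1 - cos(55°))
Δλ = 2.4263 × (1 - cos(55°))
Δλ = 2.4263 × 0.4264
Δλ = 1.0346 pm

Percentage change:
(Δλ/λ₀) × 100 = (1.0346/49.9) × 100
= 2.0734%

(Intermediate values are shown rounded; full precision is carried through to the final answer.)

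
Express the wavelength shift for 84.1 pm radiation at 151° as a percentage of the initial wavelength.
5.4083%

Calculate the Compton shift:
Δλ = λ_C(1 - cos(151°))
Δλ = 2.4263 × (1 - cos(151°))
Δλ = 2.4263 × 1.8746
Δλ = 4.5484 pm

Percentage change:
(Δλ/λ₀) × 100 = (4.5484/84.1) × 100
= 5.4083%

(Intermediate values are shown rounded; full precision is carried through to the final answer.)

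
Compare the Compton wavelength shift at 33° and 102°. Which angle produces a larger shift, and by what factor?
102° produces the larger shift by a factor of 7.487

Calculate both shifts using Δλ = λ_C(1 - cos θ):

For θ₁ = 33°:
Δλ₁ = 2.4263 × (1 - cos(33°))
Δλ₁ = 2.4263 × 0.1613
Δλ₁ = 0.3914 pm

For θ₂ = 102°:
Δλ₂ = 2.4263 × (1 - cos(102°))
Δλ₂ = 2.4263 × 1.2079
Δλ₂ = 2.9308 pm

The 102° angle produces the larger shift.
Ratio: 2.9308/0.3914 = 7.487

(Intermediate values are shown rounded; full precision is carried through to the final answer.)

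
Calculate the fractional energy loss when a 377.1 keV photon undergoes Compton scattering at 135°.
0.5575 (or 55.75%)

Calculate initial and final photon energies:

Initial: E₀ = 377.1 keV → λ₀ = 3.2878 pm
Compton shift: Δλ = 4.1420 pm
Final wavelength: λ' = 7.4298 pm
Final energy: E' = 166.8741 keV

Fractional energy loss:
(E₀ - E')/E₀ = (377.1000 - 166.8741)/377.1000
= 210.2259/377.1000
= 0.5575
= 55.75%

(Intermediate values are shown rounded; full precision is carried through to the final answer.)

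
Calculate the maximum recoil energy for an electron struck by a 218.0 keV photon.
100.3676 keV

Maximum energy transfer occurs at θ = 180° (backscattering).

Initial photon: E₀ = 218.0 keV → λ₀ = 5.6873 pm

Maximum Compton shift (at 180°):
Δλ_max = 2λ_C = 2 × 2.4263 = 4.8526 pm

Final wavelength:
λ' = 5.6873 + 4.8526 = 10.5400 pm

Minimum photon energy (maximum energy to electron):
E'_min = hc/λ' = 117.6324 keV

Maximum electron kinetic energy:
K_max = E₀ - E'_min = 218.0000 - 117.6324 = 100.3676 keV

(Intermediate values are shown rounded; full precision is carried through to the final answer.)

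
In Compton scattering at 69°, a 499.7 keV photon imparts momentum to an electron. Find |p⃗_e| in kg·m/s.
2.5853e-22 kg·m/s

The electron is initially at rest, so by conservation of momentum:
p⃗_e = p⃗₀ − p⃗'  (incident photon momentum minus scattered photon momentum)

Photon momentum magnitudes (p = h/λ = E/c):
λ₀ = hc/E₀ = 2.4812 pm → p₀ = h/λ₀ = 2.6705e-22 kg·m/s
Δλ = λ_C(1 − cos 69°) = 1.5568 pm
λ' = 4.0380 pm → p' = h/λ' = 1.6409e-22 kg·m/s

The scattered photon makes angle θ = 69° with the incident direction, so by the law of cosines:
|p⃗_e|² = p₀² + p'² − 2p₀p'cos θ
|p⃗_e|² = (2.6705e-22)² + (1.6409e-22)² − 2·2.6705e-22·1.6409e-22·cos(69°)
|p⃗_e| = 2.5853e-22 kg·m/s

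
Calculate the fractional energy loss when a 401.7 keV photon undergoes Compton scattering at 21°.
0.0496 (or 4.96%)

Calculate initial and final photon energies:

Initial: E₀ = 401.7 keV → λ₀ = 3.0865 pm
Compton shift: Δλ = 0.1612 pm
Final wavelength: λ' = 3.2476 pm
Final energy: E' = 381.7668 keV

Fractional energy loss:
(E₀ - E')/E₀ = (401.7000 - 381.7668)/401.7000
= 19.9332/401.7000
= 0.0496
= 4.96%

(Intermediate values are shown rounded; full precision is carried through to the final answer.)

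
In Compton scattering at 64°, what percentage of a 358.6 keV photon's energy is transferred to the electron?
0.2827 (or 28.27%)

Calculate initial and final photon energies:

Initial: E₀ = 358.6 keV → λ₀ = 3.4575 pm
Compton shift: Δλ = 1.3627 pm
Final wavelength: λ' = 4.8201 pm
Final energy: E' = 257.2213 keV

Fractional energy loss:
(E₀ - E')/E₀ = (358.6000 - 257.2213)/358.6000
= 101.3787/358.6000
= 0.2827
= 28.27%

(Intermediate values are shown rounded; full precision is carried through to the final answer.)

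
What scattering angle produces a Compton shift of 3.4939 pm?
116.10°

From the Compton formula Δλ = λ_C(1 - cos θ), we can solve for θ:

cos θ = 1 - Δλ/λ_C

Given:
- Δλ = 3.4939 pm
- λ_C = h/(m_e·c) ≈ 2.42631024 pm

cos θ = 1 - 3.4939/2.42631024
cos θ = 1 - 1.440005
cos θ = -0.440005

θ = arccos(-0.440005)
θ = 116.10°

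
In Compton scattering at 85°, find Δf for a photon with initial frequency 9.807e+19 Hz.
4.120e+19 Hz (decrease)

Convert frequency to wavelength (c = 299792458 m/s):
λ₀ = c/f₀ = 299792458/9.807e+19 = 3.0569232e-12 m = 3.0569 pm

Calculate Compton shift:
Δλ = λ_C(1 - cos(85°)) = 2.2148 pm

Final wavelength:
λ' = λ₀ + Δλ = 3.0569 + 2.2148 = 5.2718 pm

Final frequency:
f' = c/λ' = 299792458/5.2717666e-12 = 5.6867552e+19 Hz

Frequency shift (decrease):
Δf = f₀ - f' = 9.807e+19 - 5.6867552e+19 = 4.120e+19 Hz

(Intermediate values are shown rounded; full precision is carried through to the final answer.)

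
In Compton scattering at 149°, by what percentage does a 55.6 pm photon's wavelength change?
8.1044%

Calculate the Compton shift:
Δλ = λ_C(1 - cos(149°))
Δλ = 2.4263 × (1 - cos(149°))
Δλ = 2.4263 × 1.8572
Δλ = 4.5061 pm

Percentage change:
(Δλ/λ₀) × 100 = (4.5061/55.6) × 100
= 8.1044%

(Intermediate values are shown rounded; full precision is carried through to the final answer.)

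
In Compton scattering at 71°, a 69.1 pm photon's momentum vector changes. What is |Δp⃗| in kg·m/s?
1.1010e-23 kg·m/s

Photon momentum magnitude is p = h/λ.

Initial momentum:
p₀ = h/λ = 6.6261e-34/6.9100e-11 = 9.5891e-24 kg·m/s

After scattering:
λ' = λ + Δλ = 69.1 + 1.6364 = 70.7364 pm
p' = h/λ' = 6.6261e-34/7.0736e-11 = 9.3673e-24 kg·m/s

Momentum is a vector; the scattered photon's direction makes angle θ = 71° with the incident direction. The magnitude of the vector change Δp⃗ = p⃗₀ − p⃗' is found from the law of cosines:
|Δp⃗|² = p₀² + p'² − 2p₀p'cos θ
|Δp⃗|² = (9.5891e-24)² + (9.3673e-24)² − 2·9.5891e-24·9.3673e-24·cos(71°)
|Δp⃗| = 1.1010e-23 kg·m/s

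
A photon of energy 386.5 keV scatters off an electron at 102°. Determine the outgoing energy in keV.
201.9734 keV

First convert energy to wavelength:
λ = hc/E, with hc ≈ 1239.842 keV·pm (i.e. 1239.842 eV·nm)

For E = 386.5 keV = 386500 eV:
λ = 1239.842 keV·pm / 386.5 keV
λ = 3.2079 pm

Calculate the Compton shift:
Δλ = λ_C(1 - cos(102°)) = 2.4263 × 1.2079
Δλ = 2.9308 pm

Final wavelength:
λ' = 3.2079 + 2.9308 = 6.1386 pm

Final energy:
E' = hc/λ' = 1239.842 / 6.1386 = 201.9734 keV

(Intermediate values are shown rounded; full precision is carried through to the final answer.)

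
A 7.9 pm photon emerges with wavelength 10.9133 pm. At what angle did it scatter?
104.00°

First find the wavelength shift:
Δλ = λ' - λ = 10.9133 - 7.9 = 3.0133 pm

Using Δλ = λ_C(1 - cos θ), with λ_C = h/(m_e·c) ≈ 2.42631024 pm:
cos θ = 1 - Δλ/λ_C
cos θ = 1 - 3.0133/2.42631024
cos θ = -0.241927

θ = arccos(-0.241927)
θ = 104.00°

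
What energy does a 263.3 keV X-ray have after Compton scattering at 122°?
147.2336 keV

First convert energy to wavelength:
λ = hc/E, with hc ≈ 1239.842 keV·pm (i.e. 1239.842 eV·nm)

For E = 263.3 keV = 263300 eV:
λ = 1239.842 keV·pm / 263.3 keV
λ = 4.7089 pm

Calculate the Compton shift:
Δλ = λ_C(1 - cos(122°)) = 2.4263 × 1.5299
Δλ = 3.7121 pm

Final wavelength:
λ' = 4.7089 + 3.7121 = 8.4209 pm

Final energy:
E' = hc/λ' = 1239.842 / 8.4209 = 147.2336 keV

(Intermediate values are shown rounded; full precision is carried through to the final answer.)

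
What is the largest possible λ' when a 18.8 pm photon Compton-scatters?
23.6526 pm (at θ = 180°)

The Compton shift is Δλ = λ_C(1 − cos θ).

Since cos θ ranges from −1 to 1, the factor (1 − cos θ) ranges from 0 to 2; the maximum shift occurs at θ = 180° (backscattering):
Δλ_max = 2λ_C = 2 × 2.4263 pm = 4.8526 pm

Maximum scattered wavelength:
λ'_max = λ₀ + Δλ_max = 18.8 + 4.8526 = 23.6526 pm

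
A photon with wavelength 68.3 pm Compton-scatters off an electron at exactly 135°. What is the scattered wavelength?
72.4420 pm

Using the Compton formula: λ' = λ + λ_C(1 − cos θ)

For θ = 135°, cos θ = -√2/2 (exact) ≈ -0.7071, so:
1 − cos 135° = 1 − (-√2/2) ≈ 1.7071

Δλ = λ_C × 1.7071 = 2.4263 × 1.7071 = 4.1420 pm

λ' = 68.3 + 4.1420 = 72.4420 pm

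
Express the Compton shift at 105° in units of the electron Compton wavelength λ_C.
1.2588 λ_C

The Compton shift formula is:
Δλ = λ_C(1 - cos θ)

Dividing both sides by λ_C:
Δλ/λ_C = 1 - cos θ

For θ = 105°:
Δλ/λ_C = 1 - cos(105°)
Δλ/λ_C = 1 - -0.2588
Δλ/λ_C = 1.2588

This means the shift is 1.2588 × λ_C = 3.0543 pm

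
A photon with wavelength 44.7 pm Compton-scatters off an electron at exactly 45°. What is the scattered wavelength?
45.4106 pm

Using the Compton formula: λ' = λ + λ_C(1 − cos θ)

For θ = 45°, cos θ = √2/2 (exact) ≈ 0.7071, so:
1 − cos 45° = 1 − (√2/2) ≈ 0.2929

Δλ = λ_C × 0.2929 = 2.4263 × 0.2929 = 0.7106 pm

λ' = 44.7 + 0.7106 = 45.4106 pm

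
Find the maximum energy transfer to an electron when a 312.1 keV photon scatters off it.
171.6112 keV

Maximum energy transfer occurs at θ = 180° (backscattering).

Initial photon: E₀ = 312.1 keV → λ₀ = 3.9726 pm

Maximum Compton shift (at 180°):
Δλ_max = 2λ_C = 2 × 2.4263 = 4.8526 pm

Final wavelength:
λ' = 3.9726 + 4.8526 = 8.8252 pm

Minimum photon energy (maximum energy to electron):
E'_min = hc/λ' = 140.4888 keV

Maximum electron kinetic energy:
K_max = E₀ - E'_min = 312.1000 - 140.4888 = 171.6112 keV

(Intermediate values are shown rounded; full precision is carried through to the final answer.)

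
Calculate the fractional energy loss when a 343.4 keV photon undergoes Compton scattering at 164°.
0.5686 (or 56.86%)

Calculate initial and final photon energies:

Initial: E₀ = 343.4 keV → λ₀ = 3.6105 pm
Compton shift: Δλ = 4.7586 pm
Final wavelength: λ' = 8.3691 pm
Final energy: E' = 148.1449 keV

Fractional energy loss:
(E₀ - E')/E₀ = (343.4000 - 148.1449)/343.4000
= 195.2551/343.4000
= 0.5686
= 56.86%

(Intermediate values are shown rounded; full precision is carried through to the final answer.)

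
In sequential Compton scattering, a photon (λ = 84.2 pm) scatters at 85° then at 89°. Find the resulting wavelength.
88.7988 pm

Apply Compton shift twice:

First scattering at θ₁ = 85°:
Δλ₁ = λ_C(1 - cos(85°))
Δλ₁ = 2.4263 × 0.9128
Δλ₁ = 2.2148 pm

After first scattering:
λ₁ = 84.2 + 2.2148 = 86.4148 pm

Second scattering at θ₂ = 89°:
Δλ₂ = λ_C(1 - cos(89°))
Δλ₂ = 2.4263 × 0.9825
Δλ₂ = 2.3840 pm

Final wavelength:
λ₂ = 86.4148 + 2.3840 = 88.7988 pm

Total shift: Δλ_total = 2.2148 + 2.3840 = 4.5988 pm

(Intermediate values are shown rounded; full precision is carried through to the final answer.)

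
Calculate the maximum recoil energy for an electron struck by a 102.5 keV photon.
29.3471 keV

Maximum energy transfer occurs at θ = 180° (backscattering).

Initial photon: E₀ = 102.5 keV → λ₀ = 12.0960 pm

Maximum Compton shift (at 180°):
Δλ_max = 2λ_C = 2 × 2.4263 = 4.8526 pm

Final wavelength:
λ' = 12.0960 + 4.8526 = 16.9486 pm

Minimum photon energy (maximum energy to electron):
E'_min = hc/λ' = 73.1529 keV

Maximum electron kinetic energy:
K_max = E₀ - E'_min = 102.5000 - 73.1529 = 29.3471 keV

(Intermediate values are shown rounded; full precision is carried through to the final answer.)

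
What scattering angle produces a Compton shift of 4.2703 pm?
139.46°

From the Compton formula Δλ = λ_C(1 - cos θ), we can solve for θ:

cos θ = 1 - Δλ/λ_C

Given:
- Δλ = 4.2703 pm
- λ_C = h/(m_e·c) ≈ 2.42631024 pm

cos θ = 1 - 4.2703/2.42631024
cos θ = 1 - 1.759998
cos θ = -0.759998

θ = arccos(-0.759998)
θ = 139.46°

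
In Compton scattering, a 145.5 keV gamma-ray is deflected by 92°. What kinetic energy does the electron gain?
33.1165 keV

By energy conservation: K_e = E_initial - E_final

First find the scattered photon energy:
Initial wavelength: λ = hc/E = 8.5213 pm
Compton shift: Δλ = λ_C(1 - cos(92°)) = 2.5110 pm
Final wavelength: λ' = 8.5213 + 2.5110 = 11.0322 pm
Final photon energy: E' = hc/λ' = 112.3835 keV

Electron kinetic energy:
K_e = E - E' = 145.5000 - 112.3835 = 33.1165 keV

(Intermediate values are shown rounded; full precision is carried through to the final answer.)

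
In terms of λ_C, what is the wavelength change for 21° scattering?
0.0664 λ_C

The Compton shift formula is:
Δλ = λ_C(1 - cos θ)

Dividing both sides by λ_C:
Δλ/λ_C = 1 - cos θ

For θ = 21°:
Δλ/λ_C = 1 - cos(21°)
Δλ/λ_C = 1 - 0.9336
Δλ/λ_C = 0.0664

This means the shift is 0.0664 × λ_C = 0.1612 pm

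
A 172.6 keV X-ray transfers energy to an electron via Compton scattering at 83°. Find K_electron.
39.4832 keV

By energy conservation: K_e = E_initial - E_final

First find the scattered photon energy:
Initial wavelength: λ = hc/E = 7.1833 pm
Compton shift: Δλ = λ_C(1 - cos(83°)) = 2.1306 pm
Final wavelength: λ' = 7.1833 + 2.1306 = 9.3139 pm
Final photon energy: E' = hc/λ' = 133.1168 keV

Electron kinetic energy:
K_e = E - E' = 172.6000 - 133.1168 = 39.4832 keV

(Intermediate values are shown rounded; full precision is carried through to the final answer.)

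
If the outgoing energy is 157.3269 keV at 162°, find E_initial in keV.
394.0002 keV

Convert final energy to wavelength (hc ≈ 1239.842 keV·pm):
λ' = hc/E' = 1239.842 / 157.3269 = 7.8807 pm

Calculate the Compton shift:
Δλ = λ_C(1 - cos(162°))
Δλ = 2.4263 × (1 - cos(162°))
Δλ = 4.7339 pm

Initial wavelength:
λ = λ' - Δλ = 7.8807 - 4.7339 = 3.1468 pm

Initial energy:
E = hc/λ = 1239.842 / 3.1468 = 394.0002 keV

(Intermediate values are shown rounded; full precision is carried through to the final answer.)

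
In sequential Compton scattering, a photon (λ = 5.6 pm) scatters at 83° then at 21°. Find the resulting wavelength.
7.8918 pm

Apply Compton shift twice:

First scattering at θ₁ = 83°:
Δλ₁ = λ_C(1 - cos(83°))
Δλ₁ = 2.4263 × 0.8781
Δλ₁ = 2.1306 pm

After first scattering:
λ₁ = 5.6 + 2.1306 = 7.7306 pm

Second scattering at θ₂ = 21°:
Δλ₂ = λ_C(1 - cos(21°))
Δλ₂ = 2.4263 × 0.0664
Δλ₂ = 0.1612 pm

Final wavelength:
λ₂ = 7.7306 + 0.1612 = 7.8918 pm

Total shift: Δλ_total = 2.1306 + 0.1612 = 2.2918 pm

(Intermediate values are shown rounded; full precision is carried through to the final answer.)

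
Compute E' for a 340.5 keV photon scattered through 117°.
172.9432 keV

First convert energy to wavelength:
λ = hc/E, with hc ≈ 1239.842 keV·pm (i.e. 1239.842 eV·nm)

For E = 340.5 keV = 340500 eV:
λ = 1239.842 keV·pm / 340.5 keV
λ = 3.6412 pm

Calculate the Compton shift:
Δλ = λ_C(1 - cos(117°)) = 2.4263 × 1.4540
Δλ = 3.5278 pm

Final wavelength:
λ' = 3.6412 + 3.5278 = 7.1691 pm

Final energy:
E' = hc/λ' = 1239.842 / 7.1691 = 172.9432 keV

(Intermediate values are shown rounded; full precision is carried through to the final answer.)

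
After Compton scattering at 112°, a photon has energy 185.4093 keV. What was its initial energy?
369.8998 keV

Convert final energy to wavelength (hc ≈ 1239.842 keV·pm):
λ' = hc/E' = 1239.842 / 185.4093 = 6.6871 pm

Calculate the Compton shift:
Δλ = λ_C(1 - cos(112°))
Δλ = 2.4263 × (1 - cos(112°))
Δλ = 3.3352 pm

Initial wavelength:
λ = λ' - Δλ = 6.6871 - 3.3352 = 3.3518 pm

Initial energy:
E = hc/λ = 1239.842 / 3.3518 = 369.8998 keV

(Intermediate values are shown rounded; full precision is carried through to the final answer.)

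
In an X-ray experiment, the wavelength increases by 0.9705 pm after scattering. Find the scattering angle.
53.13°

From the Compton formula Δλ = λ_C(1 - cos θ), we can solve for θ:

cos θ = 1 - Δλ/λ_C

Given:
- Δλ = 0.9705 pm
- λ_C = h/(m_e·c) ≈ 2.42631024 pm

cos θ = 1 - 0.9705/2.42631024
cos θ = 1 - 0.399990
cos θ = 0.600010

θ = arccos(0.600010)
θ = 53.13°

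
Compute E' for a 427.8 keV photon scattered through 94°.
225.6826 keV

First convert energy to wavelength:
λ = hc/E, with hc ≈ 1239.842 keV·pm (i.e. 1239.842 eV·nm)

For E = 427.8 keV = 427800 eV:
λ = 1239.842 keV·pm / 427.8 keV
λ = 2.8982 pm

Calculate the Compton shift:
Δλ = λ_C(1 - cos(94°)) = 2.4263 × 1.0698
Δλ = 2.5956 pm

Final wavelength:
λ' = 2.8982 + 2.5956 = 5.4937 pm

Final energy:
E' = hc/λ' = 1239.842 / 5.4937 = 225.6826 keV

(Intermediate values are shown rounded; full precision is carried through to the final answer.)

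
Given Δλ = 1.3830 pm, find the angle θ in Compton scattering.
64.53°

From the Compton formula Δλ = λ_C(1 - cos θ), we can solve for θ:

cos θ = 1 - Δλ/λ_C

Given:
- Δλ = 1.3830 pm
- λ_C = h/(m_e·c) ≈ 2.42631024 pm

cos θ = 1 - 1.3830/2.42631024
cos θ = 1 - 0.570001
cos θ = 0.429999

θ = arccos(0.429999)
θ = 64.53°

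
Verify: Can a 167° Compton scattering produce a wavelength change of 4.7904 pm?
Yes, consistent

Calculate the expected shift for θ = 167°:

Δλ_expected = λ_C(1 - cos(167°))
Δλ_expected = 2.4263 × (1 - cos(167°))
Δλ_expected = 2.4263 × 1.9744
Δλ_expected = 4.7904 pm

Given shift: 4.7904 pm
Expected shift: 4.7904 pm
Difference: 0.0000 pm

The values match. This is consistent with Compton scattering at the stated angle.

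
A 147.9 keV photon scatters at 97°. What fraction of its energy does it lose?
0.2451 (or 24.51%)

Calculate initial and final photon energies:

Initial: E₀ = 147.9 keV → λ₀ = 8.3830 pm
Compton shift: Δλ = 2.7220 pm
Final wavelength: λ' = 11.1050 pm
Final energy: E' = 111.6474 keV

Fractional energy loss:
(E₀ - E')/E₀ = (147.9000 - 111.6474)/147.9000
= 36.2526/147.9000
= 0.2451
= 24.51%

(Intermediate values are shown rounded; full precision is carried through to the final answer.)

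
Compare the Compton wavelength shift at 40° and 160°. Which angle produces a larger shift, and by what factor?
160° produces the larger shift by a factor of 8.291

Calculate both shifts using Δλ = λ_C(1 - cos θ):

For θ₁ = 40°:
Δλ₁ = 2.4263 × (1 - cos(40°))
Δλ₁ = 2.4263 × 0.2340
Δλ₁ = 0.5676 pm

For θ₂ = 160°:
Δλ₂ = 2.4263 × (1 - cos(160°))
Δλ₂ = 2.4263 × 1.9397
Δλ₂ = 4.7063 pm

The 160° angle produces the larger shift.
Ratio: 4.7063/0.5676 = 8.291

(Intermediate values are shown rounded; full precision is carried through to the final answer.)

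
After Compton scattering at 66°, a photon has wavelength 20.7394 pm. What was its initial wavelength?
19.3000 pm

From λ' = λ + Δλ, we have λ = λ' - Δλ

First calculate the Compton shift:
Δλ = λ_C(1 - cos θ)
Δλ = 2.4263 × (1 - cos(66°))
Δλ = 2.4263 × 0.5933
Δλ = 1.4394 pm

Initial wavelength:
λ = λ' - Δλ
λ = 20.7394 - 1.4394
λ = 19.3000 pm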